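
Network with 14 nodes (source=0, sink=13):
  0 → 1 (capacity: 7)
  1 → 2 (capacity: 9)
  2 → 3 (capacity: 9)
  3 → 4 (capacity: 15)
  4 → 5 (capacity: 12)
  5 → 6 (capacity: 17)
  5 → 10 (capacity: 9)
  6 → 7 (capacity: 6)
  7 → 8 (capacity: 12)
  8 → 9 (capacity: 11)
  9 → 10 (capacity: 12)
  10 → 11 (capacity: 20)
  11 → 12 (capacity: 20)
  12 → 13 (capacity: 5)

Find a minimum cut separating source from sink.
Min cut value = 5, edges: (12,13)

Min cut value: 5
Partition: S = [0, 1, 2, 3, 4, 5, 6, 7, 8, 9, 10, 11, 12], T = [13]
Cut edges: (12,13)

By max-flow min-cut theorem, max flow = min cut = 5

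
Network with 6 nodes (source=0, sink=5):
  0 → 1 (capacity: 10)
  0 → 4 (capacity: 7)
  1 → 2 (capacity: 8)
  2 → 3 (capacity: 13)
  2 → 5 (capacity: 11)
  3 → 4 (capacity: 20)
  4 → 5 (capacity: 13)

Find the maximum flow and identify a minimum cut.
Max flow = 15, Min cut edges: (0,4), (1,2)

Maximum flow: 15
Minimum cut: (0,4), (1,2)
Partition: S = [0, 1], T = [2, 3, 4, 5]

Max-flow min-cut theorem verified: both equal 15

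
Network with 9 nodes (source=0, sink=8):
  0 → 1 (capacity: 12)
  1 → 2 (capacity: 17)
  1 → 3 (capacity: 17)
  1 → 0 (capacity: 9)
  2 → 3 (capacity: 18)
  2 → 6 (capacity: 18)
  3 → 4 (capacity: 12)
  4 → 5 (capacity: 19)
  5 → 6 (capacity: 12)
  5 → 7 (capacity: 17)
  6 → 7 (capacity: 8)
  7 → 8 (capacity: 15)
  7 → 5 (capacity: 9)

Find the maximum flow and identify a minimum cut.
Max flow = 12, Min cut edges: (0,1)

Maximum flow: 12
Minimum cut: (0,1)
Partition: S = [0], T = [1, 2, 3, 4, 5, 6, 7, 8]

Max-flow min-cut theorem verified: both equal 12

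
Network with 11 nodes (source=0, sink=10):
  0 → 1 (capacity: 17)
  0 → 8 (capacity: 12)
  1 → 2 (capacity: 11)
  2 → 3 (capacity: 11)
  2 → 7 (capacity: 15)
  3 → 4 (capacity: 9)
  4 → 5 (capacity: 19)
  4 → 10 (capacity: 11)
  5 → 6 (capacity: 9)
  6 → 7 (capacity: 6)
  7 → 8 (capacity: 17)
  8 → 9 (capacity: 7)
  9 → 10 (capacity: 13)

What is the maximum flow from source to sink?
Maximum flow = 16

Max flow: 16

Flow assignment:
  0 → 1: 9/17
  0 → 8: 7/12
  1 → 2: 9/11
  2 → 3: 9/11
  3 → 4: 9/9
  4 → 10: 9/11
  8 → 9: 7/7
  9 → 10: 7/13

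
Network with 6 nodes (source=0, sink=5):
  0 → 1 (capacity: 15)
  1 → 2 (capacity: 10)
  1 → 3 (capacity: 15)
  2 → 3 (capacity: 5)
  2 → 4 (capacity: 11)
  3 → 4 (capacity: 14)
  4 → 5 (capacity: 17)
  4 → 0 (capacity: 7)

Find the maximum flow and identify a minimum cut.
Max flow = 15, Min cut edges: (0,1)

Maximum flow: 15
Minimum cut: (0,1)
Partition: S = [0], T = [1, 2, 3, 4, 5]

Max-flow min-cut theorem verified: both equal 15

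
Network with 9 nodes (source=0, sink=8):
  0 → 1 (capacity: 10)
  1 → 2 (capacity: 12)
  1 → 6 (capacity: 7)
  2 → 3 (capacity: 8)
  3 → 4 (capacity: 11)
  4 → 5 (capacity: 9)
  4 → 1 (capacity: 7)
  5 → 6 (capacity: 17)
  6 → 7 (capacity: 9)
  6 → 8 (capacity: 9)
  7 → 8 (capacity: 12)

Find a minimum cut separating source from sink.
Min cut value = 10, edges: (0,1)

Min cut value: 10
Partition: S = [0], T = [1, 2, 3, 4, 5, 6, 7, 8]
Cut edges: (0,1)

By max-flow min-cut theorem, max flow = min cut = 10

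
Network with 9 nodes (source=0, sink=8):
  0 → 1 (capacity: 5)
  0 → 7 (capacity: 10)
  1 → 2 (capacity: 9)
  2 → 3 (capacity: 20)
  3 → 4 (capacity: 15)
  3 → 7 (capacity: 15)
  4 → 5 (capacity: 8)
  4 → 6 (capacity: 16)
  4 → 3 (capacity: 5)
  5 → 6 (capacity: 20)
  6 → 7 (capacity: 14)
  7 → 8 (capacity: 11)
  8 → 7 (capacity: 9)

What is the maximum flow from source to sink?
Maximum flow = 11

Max flow: 11

Flow assignment:
  0 → 1: 5/5
  0 → 7: 6/10
  1 → 2: 5/9
  2 → 3: 5/20
  3 → 7: 5/15
  7 → 8: 11/11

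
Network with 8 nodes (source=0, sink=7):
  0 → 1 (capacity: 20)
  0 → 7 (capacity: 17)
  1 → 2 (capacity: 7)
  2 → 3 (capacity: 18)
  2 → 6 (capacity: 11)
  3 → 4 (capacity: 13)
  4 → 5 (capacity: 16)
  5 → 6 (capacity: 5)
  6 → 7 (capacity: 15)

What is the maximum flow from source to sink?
Maximum flow = 24

Max flow: 24

Flow assignment:
  0 → 1: 7/20
  0 → 7: 17/17
  1 → 2: 7/7
  2 → 6: 7/11
  6 → 7: 7/15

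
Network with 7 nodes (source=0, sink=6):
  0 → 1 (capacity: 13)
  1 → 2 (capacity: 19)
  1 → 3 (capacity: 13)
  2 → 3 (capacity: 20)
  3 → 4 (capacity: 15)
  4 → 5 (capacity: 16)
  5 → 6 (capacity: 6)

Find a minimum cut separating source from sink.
Min cut value = 6, edges: (5,6)

Min cut value: 6
Partition: S = [0, 1, 2, 3, 4, 5], T = [6]
Cut edges: (5,6)

By max-flow min-cut theorem, max flow = min cut = 6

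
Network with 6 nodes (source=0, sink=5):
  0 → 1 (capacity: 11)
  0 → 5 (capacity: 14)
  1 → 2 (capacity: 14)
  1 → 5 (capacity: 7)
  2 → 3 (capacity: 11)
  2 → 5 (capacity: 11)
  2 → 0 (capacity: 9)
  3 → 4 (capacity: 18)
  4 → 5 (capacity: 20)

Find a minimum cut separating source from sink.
Min cut value = 25, edges: (0,1), (0,5)

Min cut value: 25
Partition: S = [0], T = [1, 2, 3, 4, 5]
Cut edges: (0,1), (0,5)

By max-flow min-cut theorem, max flow = min cut = 25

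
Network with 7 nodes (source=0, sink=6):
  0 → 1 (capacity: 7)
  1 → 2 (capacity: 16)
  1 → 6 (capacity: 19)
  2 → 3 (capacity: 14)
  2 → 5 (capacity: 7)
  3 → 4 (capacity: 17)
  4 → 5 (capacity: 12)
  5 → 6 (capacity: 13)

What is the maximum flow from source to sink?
Maximum flow = 7

Max flow: 7

Flow assignment:
  0 → 1: 7/7
  1 → 6: 7/19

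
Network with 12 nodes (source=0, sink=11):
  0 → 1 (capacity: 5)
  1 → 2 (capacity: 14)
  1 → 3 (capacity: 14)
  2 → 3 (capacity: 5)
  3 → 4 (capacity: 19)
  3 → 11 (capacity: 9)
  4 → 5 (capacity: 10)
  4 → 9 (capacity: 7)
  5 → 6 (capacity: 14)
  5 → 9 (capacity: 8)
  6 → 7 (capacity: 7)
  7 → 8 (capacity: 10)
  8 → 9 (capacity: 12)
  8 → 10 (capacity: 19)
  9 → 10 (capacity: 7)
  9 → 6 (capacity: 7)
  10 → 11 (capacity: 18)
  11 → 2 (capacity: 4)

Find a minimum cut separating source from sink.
Min cut value = 5, edges: (0,1)

Min cut value: 5
Partition: S = [0], T = [1, 2, 3, 4, 5, 6, 7, 8, 9, 10, 11]
Cut edges: (0,1)

By max-flow min-cut theorem, max flow = min cut = 5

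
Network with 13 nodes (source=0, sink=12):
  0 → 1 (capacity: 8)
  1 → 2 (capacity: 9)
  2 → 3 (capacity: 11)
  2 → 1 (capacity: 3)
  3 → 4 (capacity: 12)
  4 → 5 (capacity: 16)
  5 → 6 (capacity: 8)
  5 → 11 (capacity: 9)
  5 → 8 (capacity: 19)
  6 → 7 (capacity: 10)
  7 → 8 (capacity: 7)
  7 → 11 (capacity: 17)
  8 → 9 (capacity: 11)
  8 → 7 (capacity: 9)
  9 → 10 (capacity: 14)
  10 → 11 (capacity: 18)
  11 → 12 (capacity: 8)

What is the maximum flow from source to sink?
Maximum flow = 8

Max flow: 8

Flow assignment:
  0 → 1: 8/8
  1 → 2: 8/9
  2 → 3: 8/11
  3 → 4: 8/12
  4 → 5: 8/16
  5 → 11: 8/9
  11 → 12: 8/8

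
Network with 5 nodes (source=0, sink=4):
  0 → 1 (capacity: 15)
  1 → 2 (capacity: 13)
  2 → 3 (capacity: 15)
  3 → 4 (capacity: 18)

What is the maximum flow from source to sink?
Maximum flow = 13

Max flow: 13

Flow assignment:
  0 → 1: 13/15
  1 → 2: 13/13
  2 → 3: 13/15
  3 → 4: 13/18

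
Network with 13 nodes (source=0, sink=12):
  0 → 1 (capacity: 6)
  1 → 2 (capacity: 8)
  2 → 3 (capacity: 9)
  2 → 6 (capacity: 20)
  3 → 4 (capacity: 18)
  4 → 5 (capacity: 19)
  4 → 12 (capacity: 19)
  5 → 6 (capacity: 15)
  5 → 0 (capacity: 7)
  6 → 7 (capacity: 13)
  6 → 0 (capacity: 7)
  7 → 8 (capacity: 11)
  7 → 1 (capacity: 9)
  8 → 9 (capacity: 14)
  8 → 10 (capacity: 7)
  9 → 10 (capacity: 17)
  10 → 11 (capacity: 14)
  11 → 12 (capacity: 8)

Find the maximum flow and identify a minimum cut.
Max flow = 6, Min cut edges: (0,1)

Maximum flow: 6
Minimum cut: (0,1)
Partition: S = [0], T = [1, 2, 3, 4, 5, 6, 7, 8, 9, 10, 11, 12]

Max-flow min-cut theorem verified: both equal 6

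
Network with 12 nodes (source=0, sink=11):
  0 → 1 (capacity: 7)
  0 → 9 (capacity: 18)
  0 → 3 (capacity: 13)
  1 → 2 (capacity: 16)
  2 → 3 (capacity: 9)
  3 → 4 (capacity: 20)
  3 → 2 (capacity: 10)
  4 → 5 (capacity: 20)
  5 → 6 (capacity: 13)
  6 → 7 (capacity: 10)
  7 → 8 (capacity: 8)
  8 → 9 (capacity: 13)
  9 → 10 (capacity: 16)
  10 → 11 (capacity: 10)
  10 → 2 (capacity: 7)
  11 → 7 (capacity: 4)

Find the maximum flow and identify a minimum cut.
Max flow = 10, Min cut edges: (10,11)

Maximum flow: 10
Minimum cut: (10,11)
Partition: S = [0, 1, 2, 3, 4, 5, 6, 7, 8, 9, 10], T = [11]

Max-flow min-cut theorem verified: both equal 10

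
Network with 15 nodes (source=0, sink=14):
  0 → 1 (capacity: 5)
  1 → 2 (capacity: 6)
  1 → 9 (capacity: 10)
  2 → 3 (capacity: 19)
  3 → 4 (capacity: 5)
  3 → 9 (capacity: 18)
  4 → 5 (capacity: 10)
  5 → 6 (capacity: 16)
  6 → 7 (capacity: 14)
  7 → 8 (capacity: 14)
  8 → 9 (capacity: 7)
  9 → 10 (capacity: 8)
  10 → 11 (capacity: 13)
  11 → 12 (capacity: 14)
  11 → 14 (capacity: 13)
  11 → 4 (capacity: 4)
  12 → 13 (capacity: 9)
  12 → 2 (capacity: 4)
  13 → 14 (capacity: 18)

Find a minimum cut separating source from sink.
Min cut value = 5, edges: (0,1)

Min cut value: 5
Partition: S = [0], T = [1, 2, 3, 4, 5, 6, 7, 8, 9, 10, 11, 12, 13, 14]
Cut edges: (0,1)

By max-flow min-cut theorem, max flow = min cut = 5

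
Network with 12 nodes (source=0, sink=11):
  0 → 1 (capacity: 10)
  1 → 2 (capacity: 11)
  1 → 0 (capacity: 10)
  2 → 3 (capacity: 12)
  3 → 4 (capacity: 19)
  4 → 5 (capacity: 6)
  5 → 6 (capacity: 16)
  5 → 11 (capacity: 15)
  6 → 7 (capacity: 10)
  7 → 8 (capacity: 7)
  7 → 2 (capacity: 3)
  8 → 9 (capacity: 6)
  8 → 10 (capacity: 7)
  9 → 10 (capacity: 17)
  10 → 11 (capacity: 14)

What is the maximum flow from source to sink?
Maximum flow = 6

Max flow: 6

Flow assignment:
  0 → 1: 6/10
  1 → 2: 6/11
  2 → 3: 6/12
  3 → 4: 6/19
  4 → 5: 6/6
  5 → 11: 6/15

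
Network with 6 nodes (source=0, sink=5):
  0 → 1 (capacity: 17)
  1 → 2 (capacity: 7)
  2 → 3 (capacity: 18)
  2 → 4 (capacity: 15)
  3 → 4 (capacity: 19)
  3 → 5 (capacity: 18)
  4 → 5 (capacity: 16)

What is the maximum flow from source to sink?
Maximum flow = 7

Max flow: 7

Flow assignment:
  0 → 1: 7/17
  1 → 2: 7/7
  2 → 3: 7/18
  3 → 5: 7/18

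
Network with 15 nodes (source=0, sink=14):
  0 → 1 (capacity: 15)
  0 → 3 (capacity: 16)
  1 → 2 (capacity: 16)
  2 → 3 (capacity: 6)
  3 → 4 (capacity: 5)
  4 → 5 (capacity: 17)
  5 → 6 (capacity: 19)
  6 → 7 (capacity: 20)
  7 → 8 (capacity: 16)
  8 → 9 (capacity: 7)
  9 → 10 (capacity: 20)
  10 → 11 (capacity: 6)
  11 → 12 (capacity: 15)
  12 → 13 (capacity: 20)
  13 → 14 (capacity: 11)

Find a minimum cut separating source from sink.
Min cut value = 5, edges: (3,4)

Min cut value: 5
Partition: S = [0, 1, 2, 3], T = [4, 5, 6, 7, 8, 9, 10, 11, 12, 13, 14]
Cut edges: (3,4)

By max-flow min-cut theorem, max flow = min cut = 5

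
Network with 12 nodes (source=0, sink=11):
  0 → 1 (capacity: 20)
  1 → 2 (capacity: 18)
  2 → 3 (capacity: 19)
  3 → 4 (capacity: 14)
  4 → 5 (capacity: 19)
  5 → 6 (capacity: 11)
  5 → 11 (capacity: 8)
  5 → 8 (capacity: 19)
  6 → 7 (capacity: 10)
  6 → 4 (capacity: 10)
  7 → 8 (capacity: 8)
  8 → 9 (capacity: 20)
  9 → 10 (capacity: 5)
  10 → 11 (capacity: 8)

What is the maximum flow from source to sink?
Maximum flow = 13

Max flow: 13

Flow assignment:
  0 → 1: 13/20
  1 → 2: 13/18
  2 → 3: 13/19
  3 → 4: 13/14
  4 → 5: 13/19
  5 → 11: 8/8
  5 → 8: 5/19
  8 → 9: 5/20
  9 → 10: 5/5
  10 → 11: 5/8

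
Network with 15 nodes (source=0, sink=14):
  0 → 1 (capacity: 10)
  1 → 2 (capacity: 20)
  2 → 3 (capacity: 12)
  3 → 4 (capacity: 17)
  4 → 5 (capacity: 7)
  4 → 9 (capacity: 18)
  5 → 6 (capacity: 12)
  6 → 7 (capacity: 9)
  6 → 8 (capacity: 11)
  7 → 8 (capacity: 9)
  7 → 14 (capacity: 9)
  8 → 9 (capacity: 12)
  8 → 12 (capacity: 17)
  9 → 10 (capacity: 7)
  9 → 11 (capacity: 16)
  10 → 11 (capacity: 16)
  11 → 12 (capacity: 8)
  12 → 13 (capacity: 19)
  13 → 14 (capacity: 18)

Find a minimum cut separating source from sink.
Min cut value = 10, edges: (0,1)

Min cut value: 10
Partition: S = [0], T = [1, 2, 3, 4, 5, 6, 7, 8, 9, 10, 11, 12, 13, 14]
Cut edges: (0,1)

By max-flow min-cut theorem, max flow = min cut = 10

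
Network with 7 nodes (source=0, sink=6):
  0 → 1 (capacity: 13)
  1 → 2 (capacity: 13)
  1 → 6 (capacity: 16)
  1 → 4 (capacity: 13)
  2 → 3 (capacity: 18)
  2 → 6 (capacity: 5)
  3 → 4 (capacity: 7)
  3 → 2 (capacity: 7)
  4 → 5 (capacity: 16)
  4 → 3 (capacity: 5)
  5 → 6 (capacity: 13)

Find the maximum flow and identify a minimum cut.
Max flow = 13, Min cut edges: (0,1)

Maximum flow: 13
Minimum cut: (0,1)
Partition: S = [0], T = [1, 2, 3, 4, 5, 6]

Max-flow min-cut theorem verified: both equal 13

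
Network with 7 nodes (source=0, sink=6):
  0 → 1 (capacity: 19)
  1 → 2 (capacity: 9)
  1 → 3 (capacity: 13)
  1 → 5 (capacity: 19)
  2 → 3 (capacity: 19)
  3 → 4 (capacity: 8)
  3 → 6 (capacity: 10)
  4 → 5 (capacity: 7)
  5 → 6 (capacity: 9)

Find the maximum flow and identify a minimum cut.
Max flow = 19, Min cut edges: (3,6), (5,6)

Maximum flow: 19
Minimum cut: (3,6), (5,6)
Partition: S = [0, 1, 2, 3, 4, 5], T = [6]

Max-flow min-cut theorem verified: both equal 19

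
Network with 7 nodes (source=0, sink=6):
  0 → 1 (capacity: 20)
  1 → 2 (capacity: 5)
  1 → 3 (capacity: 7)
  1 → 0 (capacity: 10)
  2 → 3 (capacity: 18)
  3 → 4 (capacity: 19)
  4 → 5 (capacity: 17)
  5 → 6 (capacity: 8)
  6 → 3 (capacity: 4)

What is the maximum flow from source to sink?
Maximum flow = 8

Max flow: 8

Flow assignment:
  0 → 1: 8/20
  1 → 2: 5/5
  1 → 3: 3/7
  2 → 3: 5/18
  3 → 4: 8/19
  4 → 5: 8/17
  5 → 6: 8/8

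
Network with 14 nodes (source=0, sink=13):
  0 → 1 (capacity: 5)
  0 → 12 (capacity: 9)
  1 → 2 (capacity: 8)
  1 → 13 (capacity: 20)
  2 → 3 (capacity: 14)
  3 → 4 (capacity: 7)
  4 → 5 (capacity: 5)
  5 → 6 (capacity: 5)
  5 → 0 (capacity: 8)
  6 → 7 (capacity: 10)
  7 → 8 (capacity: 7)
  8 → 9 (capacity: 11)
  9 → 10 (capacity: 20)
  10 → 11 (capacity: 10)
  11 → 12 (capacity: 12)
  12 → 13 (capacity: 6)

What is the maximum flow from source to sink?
Maximum flow = 11

Max flow: 11

Flow assignment:
  0 → 1: 5/5
  0 → 12: 6/9
  1 → 13: 5/20
  12 → 13: 6/6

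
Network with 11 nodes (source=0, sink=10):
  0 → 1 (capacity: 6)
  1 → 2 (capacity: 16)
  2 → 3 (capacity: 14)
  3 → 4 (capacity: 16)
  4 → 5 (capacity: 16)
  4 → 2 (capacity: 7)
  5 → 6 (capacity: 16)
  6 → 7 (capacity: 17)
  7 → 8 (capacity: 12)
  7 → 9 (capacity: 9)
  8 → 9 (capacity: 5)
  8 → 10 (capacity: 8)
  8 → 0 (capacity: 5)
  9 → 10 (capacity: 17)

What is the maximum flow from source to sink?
Maximum flow = 6

Max flow: 6

Flow assignment:
  0 → 1: 6/6
  1 → 2: 6/16
  2 → 3: 6/14
  3 → 4: 6/16
  4 → 5: 6/16
  5 → 6: 6/16
  6 → 7: 6/17
  7 → 8: 6/12
  8 → 10: 6/8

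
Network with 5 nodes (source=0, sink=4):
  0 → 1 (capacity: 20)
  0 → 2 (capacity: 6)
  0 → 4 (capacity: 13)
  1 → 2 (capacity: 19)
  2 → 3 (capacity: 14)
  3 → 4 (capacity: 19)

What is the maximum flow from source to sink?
Maximum flow = 27

Max flow: 27

Flow assignment:
  0 → 1: 14/20
  0 → 4: 13/13
  1 → 2: 14/19
  2 → 3: 14/14
  3 → 4: 14/19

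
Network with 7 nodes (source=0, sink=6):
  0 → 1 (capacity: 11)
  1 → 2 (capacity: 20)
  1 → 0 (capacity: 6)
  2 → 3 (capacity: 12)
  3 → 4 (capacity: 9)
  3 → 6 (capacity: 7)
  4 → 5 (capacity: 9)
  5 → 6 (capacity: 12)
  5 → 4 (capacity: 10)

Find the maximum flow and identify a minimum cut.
Max flow = 11, Min cut edges: (0,1)

Maximum flow: 11
Minimum cut: (0,1)
Partition: S = [0], T = [1, 2, 3, 4, 5, 6]

Max-flow min-cut theorem verified: both equal 11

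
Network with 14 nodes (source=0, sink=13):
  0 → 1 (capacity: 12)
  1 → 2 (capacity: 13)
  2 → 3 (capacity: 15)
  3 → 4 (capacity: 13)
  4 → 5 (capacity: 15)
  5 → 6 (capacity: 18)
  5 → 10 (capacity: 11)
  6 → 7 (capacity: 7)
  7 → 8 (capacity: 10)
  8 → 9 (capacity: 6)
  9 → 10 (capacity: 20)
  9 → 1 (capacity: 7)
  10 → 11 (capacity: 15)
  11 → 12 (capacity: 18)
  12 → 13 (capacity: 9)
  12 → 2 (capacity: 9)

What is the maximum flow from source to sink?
Maximum flow = 9

Max flow: 9

Flow assignment:
  0 → 1: 9/12
  1 → 2: 9/13
  2 → 3: 12/15
  3 → 4: 12/13
  4 → 5: 12/15
  5 → 6: 1/18
  5 → 10: 11/11
  6 → 7: 1/7
  7 → 8: 1/10
  8 → 9: 1/6
  9 → 10: 1/20
  10 → 11: 12/15
  11 → 12: 12/18
  12 → 13: 9/9
  12 → 2: 3/9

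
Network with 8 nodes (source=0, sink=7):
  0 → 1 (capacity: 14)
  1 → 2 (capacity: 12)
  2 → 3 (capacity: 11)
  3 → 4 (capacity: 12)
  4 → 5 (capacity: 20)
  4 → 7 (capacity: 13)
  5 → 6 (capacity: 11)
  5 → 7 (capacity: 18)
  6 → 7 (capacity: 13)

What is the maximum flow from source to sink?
Maximum flow = 11

Max flow: 11

Flow assignment:
  0 → 1: 11/14
  1 → 2: 11/12
  2 → 3: 11/11
  3 → 4: 11/12
  4 → 7: 11/13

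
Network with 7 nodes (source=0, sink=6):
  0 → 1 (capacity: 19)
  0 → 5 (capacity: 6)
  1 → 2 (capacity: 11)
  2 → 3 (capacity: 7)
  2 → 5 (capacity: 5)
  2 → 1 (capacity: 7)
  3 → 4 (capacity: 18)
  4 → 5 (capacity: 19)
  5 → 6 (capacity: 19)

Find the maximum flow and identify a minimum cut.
Max flow = 17, Min cut edges: (0,5), (1,2)

Maximum flow: 17
Minimum cut: (0,5), (1,2)
Partition: S = [0, 1], T = [2, 3, 4, 5, 6]

Max-flow min-cut theorem verified: both equal 17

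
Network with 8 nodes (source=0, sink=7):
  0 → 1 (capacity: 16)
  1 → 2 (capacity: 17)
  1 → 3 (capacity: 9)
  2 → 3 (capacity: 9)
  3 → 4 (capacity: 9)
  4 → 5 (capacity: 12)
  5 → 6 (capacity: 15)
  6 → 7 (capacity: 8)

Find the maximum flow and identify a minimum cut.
Max flow = 8, Min cut edges: (6,7)

Maximum flow: 8
Minimum cut: (6,7)
Partition: S = [0, 1, 2, 3, 4, 5, 6], T = [7]

Max-flow min-cut theorem verified: both equal 8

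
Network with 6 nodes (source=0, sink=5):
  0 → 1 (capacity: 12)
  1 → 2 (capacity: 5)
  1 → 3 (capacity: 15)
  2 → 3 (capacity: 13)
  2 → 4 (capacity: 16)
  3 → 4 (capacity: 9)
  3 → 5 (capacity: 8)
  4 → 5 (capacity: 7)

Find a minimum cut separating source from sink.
Min cut value = 12, edges: (0,1)

Min cut value: 12
Partition: S = [0], T = [1, 2, 3, 4, 5]
Cut edges: (0,1)

By max-flow min-cut theorem, max flow = min cut = 12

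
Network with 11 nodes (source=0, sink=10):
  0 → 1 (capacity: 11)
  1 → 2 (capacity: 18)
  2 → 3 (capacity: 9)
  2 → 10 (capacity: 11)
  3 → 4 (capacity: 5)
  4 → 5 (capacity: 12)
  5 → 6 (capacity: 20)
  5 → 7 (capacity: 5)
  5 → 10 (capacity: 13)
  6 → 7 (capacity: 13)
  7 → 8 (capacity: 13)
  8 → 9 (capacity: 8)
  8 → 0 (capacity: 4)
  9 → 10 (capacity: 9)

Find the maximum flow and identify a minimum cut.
Max flow = 11, Min cut edges: (0,1)

Maximum flow: 11
Minimum cut: (0,1)
Partition: S = [0], T = [1, 2, 3, 4, 5, 6, 7, 8, 9, 10]

Max-flow min-cut theorem verified: both equal 11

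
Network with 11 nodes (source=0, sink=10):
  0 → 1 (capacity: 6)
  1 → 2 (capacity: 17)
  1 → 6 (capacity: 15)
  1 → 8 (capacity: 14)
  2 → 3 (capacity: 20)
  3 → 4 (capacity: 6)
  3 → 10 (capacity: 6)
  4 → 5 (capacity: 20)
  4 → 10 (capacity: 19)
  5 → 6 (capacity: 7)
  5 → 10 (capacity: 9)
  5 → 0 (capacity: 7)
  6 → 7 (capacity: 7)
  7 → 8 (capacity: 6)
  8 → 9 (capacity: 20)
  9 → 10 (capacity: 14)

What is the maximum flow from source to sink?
Maximum flow = 6

Max flow: 6

Flow assignment:
  0 → 1: 6/6
  1 → 2: 6/17
  2 → 3: 6/20
  3 → 10: 6/6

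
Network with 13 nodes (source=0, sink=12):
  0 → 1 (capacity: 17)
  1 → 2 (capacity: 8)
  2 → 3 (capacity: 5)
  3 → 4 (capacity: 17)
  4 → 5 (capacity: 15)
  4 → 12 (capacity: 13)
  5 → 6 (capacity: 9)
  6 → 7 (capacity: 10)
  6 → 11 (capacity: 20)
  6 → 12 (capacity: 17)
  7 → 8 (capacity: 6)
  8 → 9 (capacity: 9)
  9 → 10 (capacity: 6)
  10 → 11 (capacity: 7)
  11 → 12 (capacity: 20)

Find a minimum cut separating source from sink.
Min cut value = 5, edges: (2,3)

Min cut value: 5
Partition: S = [0, 1, 2], T = [3, 4, 5, 6, 7, 8, 9, 10, 11, 12]
Cut edges: (2,3)

By max-flow min-cut theorem, max flow = min cut = 5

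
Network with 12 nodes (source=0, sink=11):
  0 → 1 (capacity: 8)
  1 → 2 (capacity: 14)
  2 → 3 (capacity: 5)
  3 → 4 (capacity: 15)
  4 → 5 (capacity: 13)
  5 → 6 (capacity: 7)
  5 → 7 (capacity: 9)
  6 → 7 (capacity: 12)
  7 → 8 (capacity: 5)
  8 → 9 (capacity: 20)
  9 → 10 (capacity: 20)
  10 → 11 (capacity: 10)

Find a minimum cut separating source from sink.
Min cut value = 5, edges: (7,8)

Min cut value: 5
Partition: S = [0, 1, 2, 3, 4, 5, 6, 7], T = [8, 9, 10, 11]
Cut edges: (7,8)

By max-flow min-cut theorem, max flow = min cut = 5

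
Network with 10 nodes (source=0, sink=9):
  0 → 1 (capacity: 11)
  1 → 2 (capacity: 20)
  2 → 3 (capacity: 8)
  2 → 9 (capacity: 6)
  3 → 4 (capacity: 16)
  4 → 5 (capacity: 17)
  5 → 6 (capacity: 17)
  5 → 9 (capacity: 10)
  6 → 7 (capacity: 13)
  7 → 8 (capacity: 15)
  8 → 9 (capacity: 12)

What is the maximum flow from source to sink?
Maximum flow = 11

Max flow: 11

Flow assignment:
  0 → 1: 11/11
  1 → 2: 11/20
  2 → 3: 5/8
  2 → 9: 6/6
  3 → 4: 5/16
  4 → 5: 5/17
  5 → 9: 5/10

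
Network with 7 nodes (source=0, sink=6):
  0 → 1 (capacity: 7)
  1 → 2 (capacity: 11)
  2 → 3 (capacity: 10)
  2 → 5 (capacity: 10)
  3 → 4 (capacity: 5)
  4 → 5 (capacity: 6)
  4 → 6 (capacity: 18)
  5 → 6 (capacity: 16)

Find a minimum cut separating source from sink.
Min cut value = 7, edges: (0,1)

Min cut value: 7
Partition: S = [0], T = [1, 2, 3, 4, 5, 6]
Cut edges: (0,1)

By max-flow min-cut theorem, max flow = min cut = 7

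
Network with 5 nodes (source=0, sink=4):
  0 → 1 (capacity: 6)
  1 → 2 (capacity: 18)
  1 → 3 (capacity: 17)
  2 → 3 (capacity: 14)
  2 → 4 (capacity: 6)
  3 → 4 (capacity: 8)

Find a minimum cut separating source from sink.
Min cut value = 6, edges: (0,1)

Min cut value: 6
Partition: S = [0], T = [1, 2, 3, 4]
Cut edges: (0,1)

By max-flow min-cut theorem, max flow = min cut = 6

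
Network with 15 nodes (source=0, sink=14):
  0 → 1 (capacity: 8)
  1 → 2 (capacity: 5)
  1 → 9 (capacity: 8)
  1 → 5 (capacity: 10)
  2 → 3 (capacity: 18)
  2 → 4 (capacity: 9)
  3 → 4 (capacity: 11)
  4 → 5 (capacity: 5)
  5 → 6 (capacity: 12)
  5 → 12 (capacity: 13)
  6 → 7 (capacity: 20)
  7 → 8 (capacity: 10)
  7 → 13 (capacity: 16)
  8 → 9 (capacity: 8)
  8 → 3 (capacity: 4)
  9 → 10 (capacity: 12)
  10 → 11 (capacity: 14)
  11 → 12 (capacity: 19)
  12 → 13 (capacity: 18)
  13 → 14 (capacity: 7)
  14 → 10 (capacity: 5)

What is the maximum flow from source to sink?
Maximum flow = 7

Max flow: 7

Flow assignment:
  0 → 1: 7/8
  1 → 5: 7/10
  5 → 12: 7/13
  12 → 13: 7/18
  13 → 14: 7/7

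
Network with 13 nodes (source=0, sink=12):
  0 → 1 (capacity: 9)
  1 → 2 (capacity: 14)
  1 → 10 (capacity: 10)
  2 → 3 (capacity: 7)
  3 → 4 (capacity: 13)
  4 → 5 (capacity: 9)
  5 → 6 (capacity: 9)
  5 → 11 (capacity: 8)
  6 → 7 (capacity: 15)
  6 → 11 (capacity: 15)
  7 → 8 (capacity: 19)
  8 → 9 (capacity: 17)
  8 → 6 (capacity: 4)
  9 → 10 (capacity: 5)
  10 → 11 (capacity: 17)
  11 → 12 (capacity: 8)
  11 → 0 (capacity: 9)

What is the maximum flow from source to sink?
Maximum flow = 8

Max flow: 8

Flow assignment:
  0 → 1: 9/9
  1 → 10: 9/10
  10 → 11: 9/17
  11 → 12: 8/8
  11 → 0: 1/9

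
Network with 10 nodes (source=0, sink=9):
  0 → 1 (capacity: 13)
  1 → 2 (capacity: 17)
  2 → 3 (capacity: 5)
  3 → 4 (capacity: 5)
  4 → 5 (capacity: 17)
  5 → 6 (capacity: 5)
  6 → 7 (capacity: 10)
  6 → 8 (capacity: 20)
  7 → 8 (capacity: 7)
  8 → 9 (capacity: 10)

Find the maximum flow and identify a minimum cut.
Max flow = 5, Min cut edges: (5,6)

Maximum flow: 5
Minimum cut: (5,6)
Partition: S = [0, 1, 2, 3, 4, 5], T = [6, 7, 8, 9]

Max-flow min-cut theorem verified: both equal 5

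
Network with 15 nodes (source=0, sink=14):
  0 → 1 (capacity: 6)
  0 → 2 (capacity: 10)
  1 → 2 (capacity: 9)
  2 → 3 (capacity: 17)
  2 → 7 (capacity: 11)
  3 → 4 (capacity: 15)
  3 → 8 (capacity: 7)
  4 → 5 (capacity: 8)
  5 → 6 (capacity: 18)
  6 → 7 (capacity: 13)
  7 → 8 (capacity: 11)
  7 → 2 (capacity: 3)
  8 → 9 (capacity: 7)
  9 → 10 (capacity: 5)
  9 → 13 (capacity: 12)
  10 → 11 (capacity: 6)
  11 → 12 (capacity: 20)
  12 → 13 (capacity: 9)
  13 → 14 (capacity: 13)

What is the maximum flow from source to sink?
Maximum flow = 7

Max flow: 7

Flow assignment:
  0 → 1: 6/6
  0 → 2: 1/10
  1 → 2: 6/9
  2 → 3: 10/17
  3 → 4: 3/15
  3 → 8: 7/7
  4 → 5: 3/8
  5 → 6: 3/18
  6 → 7: 3/13
  7 → 2: 3/3
  8 → 9: 7/7
  9 → 13: 7/12
  13 → 14: 7/13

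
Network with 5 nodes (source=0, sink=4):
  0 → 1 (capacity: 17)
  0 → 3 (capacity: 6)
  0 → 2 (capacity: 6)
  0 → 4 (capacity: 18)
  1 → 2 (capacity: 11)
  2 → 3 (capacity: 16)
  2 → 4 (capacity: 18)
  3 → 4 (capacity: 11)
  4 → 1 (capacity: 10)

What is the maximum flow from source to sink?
Maximum flow = 41

Max flow: 41

Flow assignment:
  0 → 1: 11/17
  0 → 3: 6/6
  0 → 2: 6/6
  0 → 4: 18/18
  1 → 2: 11/11
  2 → 4: 17/18
  3 → 4: 6/11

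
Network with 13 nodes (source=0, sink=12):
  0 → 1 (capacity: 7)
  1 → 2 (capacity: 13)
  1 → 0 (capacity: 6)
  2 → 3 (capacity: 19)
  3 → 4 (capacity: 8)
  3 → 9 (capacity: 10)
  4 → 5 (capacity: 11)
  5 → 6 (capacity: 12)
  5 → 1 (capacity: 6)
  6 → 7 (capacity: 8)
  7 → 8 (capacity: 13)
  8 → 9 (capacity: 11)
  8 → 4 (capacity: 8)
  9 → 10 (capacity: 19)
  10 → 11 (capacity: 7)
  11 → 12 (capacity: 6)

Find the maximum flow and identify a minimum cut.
Max flow = 6, Min cut edges: (11,12)

Maximum flow: 6
Minimum cut: (11,12)
Partition: S = [0, 1, 2, 3, 4, 5, 6, 7, 8, 9, 10, 11], T = [12]

Max-flow min-cut theorem verified: both equal 6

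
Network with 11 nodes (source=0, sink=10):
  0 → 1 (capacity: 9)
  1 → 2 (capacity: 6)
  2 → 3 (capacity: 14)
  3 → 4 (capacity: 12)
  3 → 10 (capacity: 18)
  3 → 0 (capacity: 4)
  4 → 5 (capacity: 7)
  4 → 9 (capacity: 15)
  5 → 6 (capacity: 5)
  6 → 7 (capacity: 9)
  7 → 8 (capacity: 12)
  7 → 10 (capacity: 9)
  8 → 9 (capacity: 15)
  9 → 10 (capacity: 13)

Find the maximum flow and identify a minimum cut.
Max flow = 6, Min cut edges: (1,2)

Maximum flow: 6
Minimum cut: (1,2)
Partition: S = [0, 1], T = [2, 3, 4, 5, 6, 7, 8, 9, 10]

Max-flow min-cut theorem verified: both equal 6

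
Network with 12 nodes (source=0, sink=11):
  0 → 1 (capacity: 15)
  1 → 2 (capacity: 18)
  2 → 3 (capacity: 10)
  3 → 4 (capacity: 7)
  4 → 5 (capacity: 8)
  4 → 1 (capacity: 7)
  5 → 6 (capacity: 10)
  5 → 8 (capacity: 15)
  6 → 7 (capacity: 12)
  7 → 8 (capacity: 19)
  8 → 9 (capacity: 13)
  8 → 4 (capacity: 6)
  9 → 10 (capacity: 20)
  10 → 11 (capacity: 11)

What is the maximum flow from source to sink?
Maximum flow = 7

Max flow: 7

Flow assignment:
  0 → 1: 7/15
  1 → 2: 7/18
  2 → 3: 7/10
  3 → 4: 7/7
  4 → 5: 7/8
  5 → 8: 7/15
  8 → 9: 7/13
  9 → 10: 7/20
  10 → 11: 7/11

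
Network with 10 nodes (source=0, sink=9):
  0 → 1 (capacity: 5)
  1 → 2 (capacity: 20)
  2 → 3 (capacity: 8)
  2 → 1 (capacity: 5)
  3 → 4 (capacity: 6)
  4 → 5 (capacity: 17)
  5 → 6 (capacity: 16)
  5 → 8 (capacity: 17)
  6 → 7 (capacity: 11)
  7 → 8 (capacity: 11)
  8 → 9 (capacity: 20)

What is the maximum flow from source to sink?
Maximum flow = 5

Max flow: 5

Flow assignment:
  0 → 1: 5/5
  1 → 2: 5/20
  2 → 3: 5/8
  3 → 4: 5/6
  4 → 5: 5/17
  5 → 8: 5/17
  8 → 9: 5/20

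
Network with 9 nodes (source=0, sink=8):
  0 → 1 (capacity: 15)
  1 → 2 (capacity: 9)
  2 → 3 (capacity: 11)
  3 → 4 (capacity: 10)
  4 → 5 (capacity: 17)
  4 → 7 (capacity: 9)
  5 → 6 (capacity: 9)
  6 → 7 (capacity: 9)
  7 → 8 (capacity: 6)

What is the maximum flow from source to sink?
Maximum flow = 6

Max flow: 6

Flow assignment:
  0 → 1: 6/15
  1 → 2: 6/9
  2 → 3: 6/11
  3 → 4: 6/10
  4 → 7: 6/9
  7 → 8: 6/6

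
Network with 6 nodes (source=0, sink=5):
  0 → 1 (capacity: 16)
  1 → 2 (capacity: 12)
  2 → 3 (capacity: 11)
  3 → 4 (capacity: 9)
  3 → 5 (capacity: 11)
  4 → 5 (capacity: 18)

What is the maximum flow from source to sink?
Maximum flow = 11

Max flow: 11

Flow assignment:
  0 → 1: 11/16
  1 → 2: 11/12
  2 → 3: 11/11
  3 → 5: 11/11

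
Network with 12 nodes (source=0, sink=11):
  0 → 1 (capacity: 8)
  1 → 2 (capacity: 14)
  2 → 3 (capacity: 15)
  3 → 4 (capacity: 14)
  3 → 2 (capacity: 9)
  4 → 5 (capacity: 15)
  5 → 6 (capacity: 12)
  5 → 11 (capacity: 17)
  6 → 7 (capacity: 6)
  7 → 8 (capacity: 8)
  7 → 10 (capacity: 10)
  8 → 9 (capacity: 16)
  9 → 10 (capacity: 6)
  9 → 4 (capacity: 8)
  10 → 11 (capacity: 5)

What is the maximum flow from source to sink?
Maximum flow = 8

Max flow: 8

Flow assignment:
  0 → 1: 8/8
  1 → 2: 8/14
  2 → 3: 8/15
  3 → 4: 8/14
  4 → 5: 8/15
  5 → 11: 8/17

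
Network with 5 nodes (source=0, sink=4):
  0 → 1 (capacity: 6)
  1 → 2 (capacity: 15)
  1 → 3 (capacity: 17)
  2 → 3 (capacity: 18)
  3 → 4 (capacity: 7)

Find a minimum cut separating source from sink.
Min cut value = 6, edges: (0,1)

Min cut value: 6
Partition: S = [0], T = [1, 2, 3, 4]
Cut edges: (0,1)

By max-flow min-cut theorem, max flow = min cut = 6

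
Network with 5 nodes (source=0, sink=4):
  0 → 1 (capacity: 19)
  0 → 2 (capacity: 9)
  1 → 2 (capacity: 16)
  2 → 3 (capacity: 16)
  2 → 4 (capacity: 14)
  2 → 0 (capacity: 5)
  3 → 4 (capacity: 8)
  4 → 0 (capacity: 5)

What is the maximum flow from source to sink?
Maximum flow = 22

Max flow: 22

Flow assignment:
  0 → 1: 16/19
  0 → 2: 6/9
  1 → 2: 16/16
  2 → 3: 8/16
  2 → 4: 14/14
  3 → 4: 8/8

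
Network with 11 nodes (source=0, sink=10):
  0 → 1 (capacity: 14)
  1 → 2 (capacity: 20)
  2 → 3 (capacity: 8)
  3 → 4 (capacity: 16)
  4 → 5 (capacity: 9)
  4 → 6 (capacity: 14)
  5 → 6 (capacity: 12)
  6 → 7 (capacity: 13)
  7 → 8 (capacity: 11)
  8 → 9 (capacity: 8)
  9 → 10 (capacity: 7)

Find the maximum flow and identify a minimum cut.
Max flow = 7, Min cut edges: (9,10)

Maximum flow: 7
Minimum cut: (9,10)
Partition: S = [0, 1, 2, 3, 4, 5, 6, 7, 8, 9], T = [10]

Max-flow min-cut theorem verified: both equal 7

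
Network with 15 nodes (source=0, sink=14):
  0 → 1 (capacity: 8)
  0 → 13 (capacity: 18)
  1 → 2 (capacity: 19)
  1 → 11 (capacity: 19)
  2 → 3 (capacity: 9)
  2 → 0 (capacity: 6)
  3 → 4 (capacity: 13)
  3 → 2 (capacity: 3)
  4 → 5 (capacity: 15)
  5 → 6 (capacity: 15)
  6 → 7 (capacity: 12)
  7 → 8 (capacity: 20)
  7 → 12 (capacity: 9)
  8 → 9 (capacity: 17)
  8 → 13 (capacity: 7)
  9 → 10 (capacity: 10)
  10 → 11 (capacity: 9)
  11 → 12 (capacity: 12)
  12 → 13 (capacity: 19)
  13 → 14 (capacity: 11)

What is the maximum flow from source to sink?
Maximum flow = 11

Max flow: 11

Flow assignment:
  0 → 1: 8/8
  0 → 13: 3/18
  1 → 11: 8/19
  11 → 12: 8/12
  12 → 13: 8/19
  13 → 14: 11/11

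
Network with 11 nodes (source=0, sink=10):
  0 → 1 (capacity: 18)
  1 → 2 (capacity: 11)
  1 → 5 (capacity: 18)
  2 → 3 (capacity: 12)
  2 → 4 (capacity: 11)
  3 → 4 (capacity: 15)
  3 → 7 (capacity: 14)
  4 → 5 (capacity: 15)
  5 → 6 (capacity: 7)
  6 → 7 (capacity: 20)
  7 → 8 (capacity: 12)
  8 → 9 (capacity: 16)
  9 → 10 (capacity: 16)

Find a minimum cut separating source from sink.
Min cut value = 12, edges: (7,8)

Min cut value: 12
Partition: S = [0, 1, 2, 3, 4, 5, 6, 7], T = [8, 9, 10]
Cut edges: (7,8)

By max-flow min-cut theorem, max flow = min cut = 12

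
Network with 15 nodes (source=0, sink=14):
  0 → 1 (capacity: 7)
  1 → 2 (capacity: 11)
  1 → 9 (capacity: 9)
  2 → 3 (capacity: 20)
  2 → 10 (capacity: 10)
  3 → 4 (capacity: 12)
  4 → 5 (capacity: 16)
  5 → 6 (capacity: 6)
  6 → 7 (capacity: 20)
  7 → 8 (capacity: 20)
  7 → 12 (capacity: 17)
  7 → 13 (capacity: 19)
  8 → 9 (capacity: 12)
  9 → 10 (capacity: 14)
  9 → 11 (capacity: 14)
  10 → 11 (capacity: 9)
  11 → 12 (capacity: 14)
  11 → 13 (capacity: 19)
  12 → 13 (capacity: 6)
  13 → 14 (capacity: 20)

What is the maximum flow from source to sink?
Maximum flow = 7

Max flow: 7

Flow assignment:
  0 → 1: 7/7
  1 → 9: 7/9
  9 → 11: 7/14
  11 → 13: 7/19
  13 → 14: 7/20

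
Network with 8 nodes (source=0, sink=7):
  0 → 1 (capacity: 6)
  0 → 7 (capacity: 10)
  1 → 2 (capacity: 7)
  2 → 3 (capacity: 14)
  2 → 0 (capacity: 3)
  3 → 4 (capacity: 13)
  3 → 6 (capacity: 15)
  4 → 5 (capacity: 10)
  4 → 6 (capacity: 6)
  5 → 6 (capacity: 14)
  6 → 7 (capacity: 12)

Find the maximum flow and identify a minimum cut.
Max flow = 16, Min cut edges: (0,1), (0,7)

Maximum flow: 16
Minimum cut: (0,1), (0,7)
Partition: S = [0], T = [1, 2, 3, 4, 5, 6, 7]

Max-flow min-cut theorem verified: both equal 16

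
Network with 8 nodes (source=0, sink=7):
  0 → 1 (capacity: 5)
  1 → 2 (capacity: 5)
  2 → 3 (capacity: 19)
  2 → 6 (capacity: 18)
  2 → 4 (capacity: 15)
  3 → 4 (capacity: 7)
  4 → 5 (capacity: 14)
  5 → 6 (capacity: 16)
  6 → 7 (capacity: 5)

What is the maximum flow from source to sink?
Maximum flow = 5

Max flow: 5

Flow assignment:
  0 → 1: 5/5
  1 → 2: 5/5
  2 → 6: 5/18
  6 → 7: 5/5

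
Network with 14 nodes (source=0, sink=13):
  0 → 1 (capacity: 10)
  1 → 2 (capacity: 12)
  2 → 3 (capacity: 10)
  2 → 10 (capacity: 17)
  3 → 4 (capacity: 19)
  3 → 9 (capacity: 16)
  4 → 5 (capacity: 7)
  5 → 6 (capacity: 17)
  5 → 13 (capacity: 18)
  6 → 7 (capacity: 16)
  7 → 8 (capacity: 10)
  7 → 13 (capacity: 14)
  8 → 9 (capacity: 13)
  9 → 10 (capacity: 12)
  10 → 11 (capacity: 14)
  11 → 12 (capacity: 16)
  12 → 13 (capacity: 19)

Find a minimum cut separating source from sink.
Min cut value = 10, edges: (0,1)

Min cut value: 10
Partition: S = [0], T = [1, 2, 3, 4, 5, 6, 7, 8, 9, 10, 11, 12, 13]
Cut edges: (0,1)

By max-flow min-cut theorem, max flow = min cut = 10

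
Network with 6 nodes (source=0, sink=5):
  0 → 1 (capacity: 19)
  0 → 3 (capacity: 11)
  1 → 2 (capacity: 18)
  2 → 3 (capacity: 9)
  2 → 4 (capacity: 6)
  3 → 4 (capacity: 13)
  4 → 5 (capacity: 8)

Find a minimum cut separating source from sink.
Min cut value = 8, edges: (4,5)

Min cut value: 8
Partition: S = [0, 1, 2, 3, 4], T = [5]
Cut edges: (4,5)

By max-flow min-cut theorem, max flow = min cut = 8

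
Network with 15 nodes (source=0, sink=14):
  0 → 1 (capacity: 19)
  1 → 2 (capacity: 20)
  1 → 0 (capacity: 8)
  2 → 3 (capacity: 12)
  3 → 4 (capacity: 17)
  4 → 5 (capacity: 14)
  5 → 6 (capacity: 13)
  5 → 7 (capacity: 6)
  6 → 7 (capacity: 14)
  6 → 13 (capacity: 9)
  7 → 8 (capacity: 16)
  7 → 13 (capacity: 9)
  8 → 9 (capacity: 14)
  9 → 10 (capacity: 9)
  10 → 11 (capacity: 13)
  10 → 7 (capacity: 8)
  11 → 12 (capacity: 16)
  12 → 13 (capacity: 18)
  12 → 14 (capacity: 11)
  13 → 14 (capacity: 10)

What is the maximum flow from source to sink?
Maximum flow = 12

Max flow: 12

Flow assignment:
  0 → 1: 12/19
  1 → 2: 12/20
  2 → 3: 12/12
  3 → 4: 12/17
  4 → 5: 12/14
  5 → 6: 12/13
  6 → 7: 3/14
  6 → 13: 9/9
  7 → 8: 2/16
  7 → 13: 1/9
  8 → 9: 2/14
  9 → 10: 2/9
  10 → 11: 2/13
  11 → 12: 2/16
  12 → 14: 2/11
  13 → 14: 10/10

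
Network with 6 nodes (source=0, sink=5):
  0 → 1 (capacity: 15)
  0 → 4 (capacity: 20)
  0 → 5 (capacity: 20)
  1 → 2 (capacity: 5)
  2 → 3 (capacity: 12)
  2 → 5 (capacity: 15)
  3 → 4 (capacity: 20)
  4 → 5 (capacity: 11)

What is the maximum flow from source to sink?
Maximum flow = 36

Max flow: 36

Flow assignment:
  0 → 1: 5/15
  0 → 4: 11/20
  0 → 5: 20/20
  1 → 2: 5/5
  2 → 5: 5/15
  4 → 5: 11/11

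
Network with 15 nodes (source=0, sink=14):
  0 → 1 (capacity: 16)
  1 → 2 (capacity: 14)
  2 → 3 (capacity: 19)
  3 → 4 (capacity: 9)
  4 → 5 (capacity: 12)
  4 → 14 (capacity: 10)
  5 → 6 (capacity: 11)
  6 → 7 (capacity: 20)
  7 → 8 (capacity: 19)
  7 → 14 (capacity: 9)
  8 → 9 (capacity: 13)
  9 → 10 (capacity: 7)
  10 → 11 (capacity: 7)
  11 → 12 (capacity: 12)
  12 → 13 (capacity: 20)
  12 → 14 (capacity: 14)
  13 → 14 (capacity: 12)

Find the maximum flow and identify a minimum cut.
Max flow = 9, Min cut edges: (3,4)

Maximum flow: 9
Minimum cut: (3,4)
Partition: S = [0, 1, 2, 3], T = [4, 5, 6, 7, 8, 9, 10, 11, 12, 13, 14]

Max-flow min-cut theorem verified: both equal 9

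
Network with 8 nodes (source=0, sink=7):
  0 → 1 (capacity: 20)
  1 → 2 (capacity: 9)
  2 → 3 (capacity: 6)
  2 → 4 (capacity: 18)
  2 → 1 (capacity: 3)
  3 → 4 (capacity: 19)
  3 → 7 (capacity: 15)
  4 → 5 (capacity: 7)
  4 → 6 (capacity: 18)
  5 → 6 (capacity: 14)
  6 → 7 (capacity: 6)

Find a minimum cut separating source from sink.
Min cut value = 9, edges: (1,2)

Min cut value: 9
Partition: S = [0, 1], T = [2, 3, 4, 5, 6, 7]
Cut edges: (1,2)

By max-flow min-cut theorem, max flow = min cut = 9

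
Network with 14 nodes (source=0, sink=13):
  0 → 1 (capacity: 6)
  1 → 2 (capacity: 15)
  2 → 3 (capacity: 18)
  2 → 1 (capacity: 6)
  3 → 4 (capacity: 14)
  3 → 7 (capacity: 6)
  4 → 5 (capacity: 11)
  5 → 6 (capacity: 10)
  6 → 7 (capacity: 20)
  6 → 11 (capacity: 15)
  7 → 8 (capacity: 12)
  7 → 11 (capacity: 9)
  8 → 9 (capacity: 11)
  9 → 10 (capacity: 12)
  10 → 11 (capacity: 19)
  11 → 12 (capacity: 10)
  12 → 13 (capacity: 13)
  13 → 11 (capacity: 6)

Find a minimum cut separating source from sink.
Min cut value = 6, edges: (0,1)

Min cut value: 6
Partition: S = [0], T = [1, 2, 3, 4, 5, 6, 7, 8, 9, 10, 11, 12, 13]
Cut edges: (0,1)

By max-flow min-cut theorem, max flow = min cut = 6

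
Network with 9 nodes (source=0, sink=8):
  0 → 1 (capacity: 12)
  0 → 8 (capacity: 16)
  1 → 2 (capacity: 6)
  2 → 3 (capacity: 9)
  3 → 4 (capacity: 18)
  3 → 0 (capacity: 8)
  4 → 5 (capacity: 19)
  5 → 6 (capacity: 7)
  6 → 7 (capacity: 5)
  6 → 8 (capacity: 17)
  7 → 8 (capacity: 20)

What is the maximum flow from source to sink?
Maximum flow = 22

Max flow: 22

Flow assignment:
  0 → 1: 6/12
  0 → 8: 16/16
  1 → 2: 6/6
  2 → 3: 6/9
  3 → 4: 6/18
  4 → 5: 6/19
  5 → 6: 6/7
  6 → 8: 6/17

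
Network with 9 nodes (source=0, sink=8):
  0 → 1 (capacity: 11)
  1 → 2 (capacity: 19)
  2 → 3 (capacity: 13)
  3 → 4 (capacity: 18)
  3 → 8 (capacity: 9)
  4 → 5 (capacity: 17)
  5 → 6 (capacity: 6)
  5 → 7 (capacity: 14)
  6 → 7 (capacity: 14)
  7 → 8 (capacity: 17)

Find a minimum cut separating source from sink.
Min cut value = 11, edges: (0,1)

Min cut value: 11
Partition: S = [0], T = [1, 2, 3, 4, 5, 6, 7, 8]
Cut edges: (0,1)

By max-flow min-cut theorem, max flow = min cut = 11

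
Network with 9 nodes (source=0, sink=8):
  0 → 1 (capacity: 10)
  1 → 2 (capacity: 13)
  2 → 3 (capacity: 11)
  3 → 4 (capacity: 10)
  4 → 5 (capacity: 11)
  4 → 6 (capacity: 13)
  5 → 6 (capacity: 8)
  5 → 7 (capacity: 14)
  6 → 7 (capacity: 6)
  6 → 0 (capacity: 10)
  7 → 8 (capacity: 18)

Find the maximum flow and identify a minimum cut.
Max flow = 10, Min cut edges: (3,4)

Maximum flow: 10
Minimum cut: (3,4)
Partition: S = [0, 1, 2, 3], T = [4, 5, 6, 7, 8]

Max-flow min-cut theorem verified: both equal 10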